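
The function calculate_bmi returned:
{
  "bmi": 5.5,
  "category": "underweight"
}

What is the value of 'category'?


underweight


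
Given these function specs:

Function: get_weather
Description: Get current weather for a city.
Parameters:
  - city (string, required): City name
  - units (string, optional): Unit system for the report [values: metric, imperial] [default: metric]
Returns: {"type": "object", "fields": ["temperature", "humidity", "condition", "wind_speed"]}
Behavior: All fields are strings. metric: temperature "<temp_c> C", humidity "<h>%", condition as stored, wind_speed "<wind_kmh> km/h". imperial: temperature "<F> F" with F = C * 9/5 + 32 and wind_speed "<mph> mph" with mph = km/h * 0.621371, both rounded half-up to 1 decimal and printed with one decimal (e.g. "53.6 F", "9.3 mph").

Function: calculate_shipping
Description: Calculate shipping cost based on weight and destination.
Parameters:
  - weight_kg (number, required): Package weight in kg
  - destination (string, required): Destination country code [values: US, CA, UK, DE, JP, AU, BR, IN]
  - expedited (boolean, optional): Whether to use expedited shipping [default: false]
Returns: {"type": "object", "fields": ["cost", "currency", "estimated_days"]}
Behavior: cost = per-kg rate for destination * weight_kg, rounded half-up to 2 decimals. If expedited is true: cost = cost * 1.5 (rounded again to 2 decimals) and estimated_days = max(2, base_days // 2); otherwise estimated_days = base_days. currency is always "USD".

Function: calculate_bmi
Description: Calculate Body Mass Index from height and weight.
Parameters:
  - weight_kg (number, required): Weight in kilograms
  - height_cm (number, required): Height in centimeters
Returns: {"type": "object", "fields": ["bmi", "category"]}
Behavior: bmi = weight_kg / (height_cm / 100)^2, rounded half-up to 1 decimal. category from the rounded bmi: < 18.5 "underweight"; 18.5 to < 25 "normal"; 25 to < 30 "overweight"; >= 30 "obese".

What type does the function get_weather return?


The get_weather spec declares Returns: {"type": "object", "fields": ["temperature", "humidity", "condition", "wind_speed"]}
Type:
object


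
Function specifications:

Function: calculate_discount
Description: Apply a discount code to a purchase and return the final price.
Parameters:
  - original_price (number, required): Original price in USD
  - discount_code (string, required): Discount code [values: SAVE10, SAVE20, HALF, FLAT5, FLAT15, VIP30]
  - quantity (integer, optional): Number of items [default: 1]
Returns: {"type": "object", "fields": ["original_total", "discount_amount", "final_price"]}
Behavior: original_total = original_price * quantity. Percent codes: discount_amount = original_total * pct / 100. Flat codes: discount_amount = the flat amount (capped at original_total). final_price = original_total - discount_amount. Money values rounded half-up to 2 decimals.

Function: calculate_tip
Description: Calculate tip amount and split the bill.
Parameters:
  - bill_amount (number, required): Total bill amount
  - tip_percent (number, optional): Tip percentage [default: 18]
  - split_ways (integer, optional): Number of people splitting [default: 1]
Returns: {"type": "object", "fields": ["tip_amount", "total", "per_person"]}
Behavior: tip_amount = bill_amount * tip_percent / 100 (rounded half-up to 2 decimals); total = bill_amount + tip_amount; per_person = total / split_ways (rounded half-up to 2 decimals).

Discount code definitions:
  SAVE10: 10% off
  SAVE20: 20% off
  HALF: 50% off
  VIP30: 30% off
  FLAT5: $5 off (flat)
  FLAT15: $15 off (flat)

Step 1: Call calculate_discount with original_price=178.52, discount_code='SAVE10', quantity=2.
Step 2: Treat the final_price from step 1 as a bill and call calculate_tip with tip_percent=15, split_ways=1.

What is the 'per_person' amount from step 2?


Step 1: calculate_discount(original_price=178.52, discount_code=SAVE10, quantity=2)
  original_total = 178.52 * 2 = 357.04
  SAVE10 = 10% off: discount_amount = 357.04 * 10/100 = 35.704 -> 35.70
  final_price = 357.04 - 35.70 = 321.34
  -> final_price = 321.34
Step 2: calculate_tip(bill_amount=321.34, tip_percent=15, split_ways=1)
  tip_amount = 321.34 * 15/100 = 48.201 -> 48.20
  total = 321.34 + 48.20 = 369.54
  per_person = 369.54 / 1 = 369.54 -> 369.54
  -> per_person = 369.54
$369.54


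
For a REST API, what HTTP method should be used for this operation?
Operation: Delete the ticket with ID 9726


GET = read, POST = create, PUT = update/replace, DELETE = remove
This operation is a removal.
DELETE


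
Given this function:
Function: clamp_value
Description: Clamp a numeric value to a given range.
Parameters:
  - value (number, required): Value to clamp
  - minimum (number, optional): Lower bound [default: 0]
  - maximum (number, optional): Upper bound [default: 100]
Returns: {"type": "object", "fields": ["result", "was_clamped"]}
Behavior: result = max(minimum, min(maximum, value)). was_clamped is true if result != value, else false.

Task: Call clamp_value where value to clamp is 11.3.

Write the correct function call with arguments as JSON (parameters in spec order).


Mapping each described value to its parameter name:
  'Value to clamp' -> value = 11.3
clamp_value({"value": 11.3})


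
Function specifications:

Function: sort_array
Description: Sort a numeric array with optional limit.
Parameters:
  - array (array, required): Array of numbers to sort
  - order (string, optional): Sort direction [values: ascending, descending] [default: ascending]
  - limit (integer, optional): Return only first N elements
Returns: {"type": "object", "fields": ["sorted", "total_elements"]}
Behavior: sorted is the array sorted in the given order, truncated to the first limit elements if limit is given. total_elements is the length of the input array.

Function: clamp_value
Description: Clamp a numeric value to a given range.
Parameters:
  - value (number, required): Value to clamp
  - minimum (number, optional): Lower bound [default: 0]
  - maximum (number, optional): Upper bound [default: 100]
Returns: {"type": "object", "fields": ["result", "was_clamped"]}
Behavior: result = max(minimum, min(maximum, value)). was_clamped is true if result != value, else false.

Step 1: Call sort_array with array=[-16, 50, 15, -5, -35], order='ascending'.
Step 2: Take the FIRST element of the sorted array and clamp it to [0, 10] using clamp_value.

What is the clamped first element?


Step 1: sort_array(order=ascending)
  sorted: [-35, -16, -5, 15, 50]
  -> first element = -35
Step 2: clamp_value(value=-35, minimum=0, maximum=10)
  result = max(0, min(10, -35)) = max(0, -35) = 0
  was_clamped = (0 != -35) = true
  -> result = 0
0


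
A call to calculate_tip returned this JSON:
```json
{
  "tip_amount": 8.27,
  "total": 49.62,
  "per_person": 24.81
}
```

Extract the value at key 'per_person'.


24.81


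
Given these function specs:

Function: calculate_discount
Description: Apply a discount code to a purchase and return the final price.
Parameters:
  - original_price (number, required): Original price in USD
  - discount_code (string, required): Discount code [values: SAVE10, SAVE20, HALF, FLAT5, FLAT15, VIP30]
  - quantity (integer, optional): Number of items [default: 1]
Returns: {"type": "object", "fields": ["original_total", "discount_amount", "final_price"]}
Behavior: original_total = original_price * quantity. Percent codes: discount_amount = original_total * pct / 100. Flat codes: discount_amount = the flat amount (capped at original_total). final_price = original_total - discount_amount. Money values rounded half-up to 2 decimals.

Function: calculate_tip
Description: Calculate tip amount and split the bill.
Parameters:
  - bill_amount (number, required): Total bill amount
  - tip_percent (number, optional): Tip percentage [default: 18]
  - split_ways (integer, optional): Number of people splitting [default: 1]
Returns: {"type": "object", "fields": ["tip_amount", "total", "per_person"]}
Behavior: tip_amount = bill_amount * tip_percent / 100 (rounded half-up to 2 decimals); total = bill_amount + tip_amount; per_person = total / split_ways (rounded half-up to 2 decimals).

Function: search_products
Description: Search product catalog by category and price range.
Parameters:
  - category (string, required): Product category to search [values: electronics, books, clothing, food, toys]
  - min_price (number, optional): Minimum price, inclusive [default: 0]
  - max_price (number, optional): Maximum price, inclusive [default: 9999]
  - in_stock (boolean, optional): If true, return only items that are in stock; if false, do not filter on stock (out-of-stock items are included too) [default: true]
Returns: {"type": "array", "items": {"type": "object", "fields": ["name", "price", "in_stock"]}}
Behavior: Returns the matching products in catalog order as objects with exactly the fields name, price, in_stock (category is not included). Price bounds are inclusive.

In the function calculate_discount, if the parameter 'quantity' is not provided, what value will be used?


The calculate_discount spec declares:
  - quantity (integer, optional): Number of items [default: 1]
Default:
1


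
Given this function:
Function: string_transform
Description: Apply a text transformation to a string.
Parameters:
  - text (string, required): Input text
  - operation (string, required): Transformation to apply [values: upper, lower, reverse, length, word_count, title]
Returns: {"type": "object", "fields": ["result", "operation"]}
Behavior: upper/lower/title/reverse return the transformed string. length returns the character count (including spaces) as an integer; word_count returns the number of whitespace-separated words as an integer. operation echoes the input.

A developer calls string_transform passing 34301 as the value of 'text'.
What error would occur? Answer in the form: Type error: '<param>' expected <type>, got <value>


Spec: 'text' is declared as string; 34301 is an integer.
Type error: 'text' expected string, got 34301


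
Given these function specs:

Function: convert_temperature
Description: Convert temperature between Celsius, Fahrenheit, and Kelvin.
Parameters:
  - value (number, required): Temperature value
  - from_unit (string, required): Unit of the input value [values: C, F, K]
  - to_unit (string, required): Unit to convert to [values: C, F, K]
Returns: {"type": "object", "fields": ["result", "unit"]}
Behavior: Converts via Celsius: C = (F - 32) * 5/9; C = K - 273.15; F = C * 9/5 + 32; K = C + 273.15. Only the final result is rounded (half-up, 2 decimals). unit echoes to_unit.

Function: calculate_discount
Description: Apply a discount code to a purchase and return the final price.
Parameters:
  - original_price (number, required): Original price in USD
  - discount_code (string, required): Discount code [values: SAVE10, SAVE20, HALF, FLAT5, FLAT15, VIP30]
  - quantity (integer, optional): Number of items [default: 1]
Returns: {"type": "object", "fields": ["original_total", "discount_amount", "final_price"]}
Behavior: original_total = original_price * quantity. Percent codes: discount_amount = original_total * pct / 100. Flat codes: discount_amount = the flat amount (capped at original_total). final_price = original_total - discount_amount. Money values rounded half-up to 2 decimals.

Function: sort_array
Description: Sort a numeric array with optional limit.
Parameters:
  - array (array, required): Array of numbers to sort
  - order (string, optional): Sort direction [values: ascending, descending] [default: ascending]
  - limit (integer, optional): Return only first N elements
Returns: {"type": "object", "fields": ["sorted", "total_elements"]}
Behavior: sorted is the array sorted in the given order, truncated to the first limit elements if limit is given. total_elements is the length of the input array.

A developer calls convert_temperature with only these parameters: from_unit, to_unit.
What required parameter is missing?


Required parameters: value, from_unit, to_unit
Provided: from_unit, to_unit
Missing: value
value


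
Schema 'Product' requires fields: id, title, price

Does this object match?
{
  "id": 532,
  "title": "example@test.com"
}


Checking required fields...
Missing: price
Invalid - missing required field 'price'


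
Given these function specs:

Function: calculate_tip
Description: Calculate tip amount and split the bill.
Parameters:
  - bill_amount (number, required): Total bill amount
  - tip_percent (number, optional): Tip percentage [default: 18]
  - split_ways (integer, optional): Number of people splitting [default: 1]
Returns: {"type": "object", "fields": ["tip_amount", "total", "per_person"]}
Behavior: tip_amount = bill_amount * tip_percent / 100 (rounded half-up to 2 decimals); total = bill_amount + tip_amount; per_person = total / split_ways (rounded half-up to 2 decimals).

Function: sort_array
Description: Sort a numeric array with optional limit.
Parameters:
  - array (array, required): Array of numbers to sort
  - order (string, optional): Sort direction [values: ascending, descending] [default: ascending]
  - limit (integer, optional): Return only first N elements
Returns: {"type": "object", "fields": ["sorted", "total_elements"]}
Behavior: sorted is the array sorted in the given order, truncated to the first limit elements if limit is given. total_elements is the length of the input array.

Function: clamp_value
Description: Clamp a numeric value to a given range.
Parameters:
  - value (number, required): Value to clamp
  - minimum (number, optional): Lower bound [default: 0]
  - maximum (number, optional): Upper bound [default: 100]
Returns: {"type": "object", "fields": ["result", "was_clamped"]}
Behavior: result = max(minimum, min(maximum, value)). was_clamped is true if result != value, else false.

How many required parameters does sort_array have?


Parameters of sort_array: array (required), order (optional), limit (optional)
Required count:
1


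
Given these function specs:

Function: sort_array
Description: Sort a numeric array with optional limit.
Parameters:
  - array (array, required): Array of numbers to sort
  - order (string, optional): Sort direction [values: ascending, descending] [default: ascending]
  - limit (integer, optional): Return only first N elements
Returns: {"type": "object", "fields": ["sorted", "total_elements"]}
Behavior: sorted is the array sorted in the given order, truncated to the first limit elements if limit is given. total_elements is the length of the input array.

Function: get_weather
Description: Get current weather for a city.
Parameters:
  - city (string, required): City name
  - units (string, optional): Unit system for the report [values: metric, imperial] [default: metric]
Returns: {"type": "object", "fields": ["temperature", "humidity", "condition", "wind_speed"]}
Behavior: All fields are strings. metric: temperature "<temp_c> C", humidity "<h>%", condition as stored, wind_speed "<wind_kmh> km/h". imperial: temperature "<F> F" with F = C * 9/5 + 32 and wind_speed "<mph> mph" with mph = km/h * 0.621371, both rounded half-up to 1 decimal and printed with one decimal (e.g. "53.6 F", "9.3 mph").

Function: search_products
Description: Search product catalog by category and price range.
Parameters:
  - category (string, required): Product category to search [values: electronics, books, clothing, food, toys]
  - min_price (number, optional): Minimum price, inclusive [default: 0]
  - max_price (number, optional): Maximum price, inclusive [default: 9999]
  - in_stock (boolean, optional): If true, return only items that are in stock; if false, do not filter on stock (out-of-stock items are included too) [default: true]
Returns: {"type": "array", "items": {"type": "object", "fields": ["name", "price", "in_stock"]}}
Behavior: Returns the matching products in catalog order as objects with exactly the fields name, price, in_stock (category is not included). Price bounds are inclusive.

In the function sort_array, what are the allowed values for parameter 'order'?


The sort_array spec declares:
  - order (string, optional): Sort direction [values: ascending, descending] [default: ascending]
Allowed values:
ascending, descending


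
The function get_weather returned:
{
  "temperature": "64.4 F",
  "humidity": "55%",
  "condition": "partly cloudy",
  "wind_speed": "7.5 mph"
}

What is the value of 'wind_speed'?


7.5 mph


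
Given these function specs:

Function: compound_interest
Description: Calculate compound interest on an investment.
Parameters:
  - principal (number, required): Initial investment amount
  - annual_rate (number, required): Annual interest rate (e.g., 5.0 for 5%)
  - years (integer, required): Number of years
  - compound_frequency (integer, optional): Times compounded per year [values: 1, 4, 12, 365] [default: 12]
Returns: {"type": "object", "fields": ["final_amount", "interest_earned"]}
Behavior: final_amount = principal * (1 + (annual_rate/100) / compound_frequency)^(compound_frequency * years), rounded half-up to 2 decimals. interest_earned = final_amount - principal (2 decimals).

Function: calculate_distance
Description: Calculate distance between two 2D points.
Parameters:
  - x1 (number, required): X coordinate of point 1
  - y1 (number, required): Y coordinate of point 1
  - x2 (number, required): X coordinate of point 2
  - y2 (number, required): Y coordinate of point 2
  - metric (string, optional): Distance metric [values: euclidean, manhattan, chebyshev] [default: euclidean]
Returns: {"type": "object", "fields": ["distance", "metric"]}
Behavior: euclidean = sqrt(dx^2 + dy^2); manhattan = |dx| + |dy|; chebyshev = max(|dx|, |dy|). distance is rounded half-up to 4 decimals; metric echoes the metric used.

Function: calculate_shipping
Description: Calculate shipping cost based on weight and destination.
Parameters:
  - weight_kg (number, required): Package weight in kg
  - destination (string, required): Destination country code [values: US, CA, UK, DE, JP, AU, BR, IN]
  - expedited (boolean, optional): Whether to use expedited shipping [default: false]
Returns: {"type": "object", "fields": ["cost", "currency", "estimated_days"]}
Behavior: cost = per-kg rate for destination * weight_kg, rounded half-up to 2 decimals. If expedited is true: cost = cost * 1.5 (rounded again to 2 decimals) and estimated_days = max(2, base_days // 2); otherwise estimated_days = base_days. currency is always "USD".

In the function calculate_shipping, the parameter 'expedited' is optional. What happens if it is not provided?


The calculate_shipping spec declares:
  - expedited (boolean, optional): Whether to use expedited shipping [default: false]
It defaults to false


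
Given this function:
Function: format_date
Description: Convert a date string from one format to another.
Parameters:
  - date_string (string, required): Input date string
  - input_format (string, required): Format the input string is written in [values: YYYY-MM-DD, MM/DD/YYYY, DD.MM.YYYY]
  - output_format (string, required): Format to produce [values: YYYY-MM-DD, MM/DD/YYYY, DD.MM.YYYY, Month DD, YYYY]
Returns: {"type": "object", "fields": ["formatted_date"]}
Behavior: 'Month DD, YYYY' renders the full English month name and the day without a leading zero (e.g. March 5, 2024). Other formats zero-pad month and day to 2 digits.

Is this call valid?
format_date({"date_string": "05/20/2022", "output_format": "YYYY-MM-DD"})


Checking required parameters...
Missing required parameter: input_format
Invalid - missing required parameter 'input_format'


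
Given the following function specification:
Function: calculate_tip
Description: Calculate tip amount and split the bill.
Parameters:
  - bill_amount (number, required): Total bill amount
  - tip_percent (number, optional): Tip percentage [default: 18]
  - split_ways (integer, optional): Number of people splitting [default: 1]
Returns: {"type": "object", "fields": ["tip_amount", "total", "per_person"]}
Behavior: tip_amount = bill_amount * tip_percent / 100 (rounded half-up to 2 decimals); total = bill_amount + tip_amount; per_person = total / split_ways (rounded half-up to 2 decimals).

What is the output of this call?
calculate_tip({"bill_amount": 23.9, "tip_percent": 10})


Defaults applied: split_ways=1
tip_amount = 23.9 * 10/100 = 2.39 -> 2.39
total = 23.9 + 2.39 = 26.29
per_person = 26.29 / 1 = 26.29 -> 26.29
Output:
{"tip_amount": 2.39, "total": 26.29, "per_person": 26.29}


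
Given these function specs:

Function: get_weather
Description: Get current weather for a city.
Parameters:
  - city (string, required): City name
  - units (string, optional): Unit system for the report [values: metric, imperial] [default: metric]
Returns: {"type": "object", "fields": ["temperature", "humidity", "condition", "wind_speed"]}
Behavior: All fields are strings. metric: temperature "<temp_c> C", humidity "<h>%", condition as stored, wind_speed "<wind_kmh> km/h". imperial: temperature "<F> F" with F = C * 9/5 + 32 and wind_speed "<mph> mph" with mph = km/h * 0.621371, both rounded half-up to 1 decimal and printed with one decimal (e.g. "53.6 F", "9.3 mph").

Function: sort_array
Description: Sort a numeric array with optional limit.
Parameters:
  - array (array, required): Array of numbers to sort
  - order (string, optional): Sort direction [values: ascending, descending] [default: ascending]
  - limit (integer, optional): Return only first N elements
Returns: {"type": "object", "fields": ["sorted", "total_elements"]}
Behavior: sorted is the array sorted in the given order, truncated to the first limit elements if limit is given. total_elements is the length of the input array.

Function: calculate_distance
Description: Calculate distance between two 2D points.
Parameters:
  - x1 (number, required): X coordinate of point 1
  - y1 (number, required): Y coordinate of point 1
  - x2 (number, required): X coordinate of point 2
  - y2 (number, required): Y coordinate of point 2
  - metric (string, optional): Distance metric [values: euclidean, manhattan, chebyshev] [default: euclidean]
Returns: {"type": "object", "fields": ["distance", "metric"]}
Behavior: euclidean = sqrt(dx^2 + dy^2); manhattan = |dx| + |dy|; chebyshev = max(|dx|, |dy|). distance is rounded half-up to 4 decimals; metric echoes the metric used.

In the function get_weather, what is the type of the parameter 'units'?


The get_weather spec declares:
  - units (string, optional): Unit system for the report [values: metric, imperial] [default: metric]
Type:
string


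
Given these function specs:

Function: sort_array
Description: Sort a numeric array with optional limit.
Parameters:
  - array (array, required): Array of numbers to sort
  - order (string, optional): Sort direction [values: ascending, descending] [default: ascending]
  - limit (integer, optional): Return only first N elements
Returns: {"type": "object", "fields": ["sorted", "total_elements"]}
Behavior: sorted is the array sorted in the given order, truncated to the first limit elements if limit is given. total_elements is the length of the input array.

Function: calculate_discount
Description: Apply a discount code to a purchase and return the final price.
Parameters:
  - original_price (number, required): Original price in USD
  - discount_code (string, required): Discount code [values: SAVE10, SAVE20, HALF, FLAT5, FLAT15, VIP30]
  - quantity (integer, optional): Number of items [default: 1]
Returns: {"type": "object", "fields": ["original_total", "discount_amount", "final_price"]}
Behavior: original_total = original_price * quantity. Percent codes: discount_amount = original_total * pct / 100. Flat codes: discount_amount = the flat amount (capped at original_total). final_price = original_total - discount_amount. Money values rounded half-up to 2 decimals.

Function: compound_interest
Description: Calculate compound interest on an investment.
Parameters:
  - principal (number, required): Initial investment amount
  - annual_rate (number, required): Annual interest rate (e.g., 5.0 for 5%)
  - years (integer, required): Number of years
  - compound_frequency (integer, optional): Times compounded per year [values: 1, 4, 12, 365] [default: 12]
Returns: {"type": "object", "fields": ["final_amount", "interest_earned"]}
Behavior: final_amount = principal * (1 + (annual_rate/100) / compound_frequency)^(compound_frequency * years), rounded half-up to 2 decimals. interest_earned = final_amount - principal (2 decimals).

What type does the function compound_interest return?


The compound_interest spec declares Returns: {"type": "object", "fields": ["final_amount", "interest_earned"]}
Type:
object


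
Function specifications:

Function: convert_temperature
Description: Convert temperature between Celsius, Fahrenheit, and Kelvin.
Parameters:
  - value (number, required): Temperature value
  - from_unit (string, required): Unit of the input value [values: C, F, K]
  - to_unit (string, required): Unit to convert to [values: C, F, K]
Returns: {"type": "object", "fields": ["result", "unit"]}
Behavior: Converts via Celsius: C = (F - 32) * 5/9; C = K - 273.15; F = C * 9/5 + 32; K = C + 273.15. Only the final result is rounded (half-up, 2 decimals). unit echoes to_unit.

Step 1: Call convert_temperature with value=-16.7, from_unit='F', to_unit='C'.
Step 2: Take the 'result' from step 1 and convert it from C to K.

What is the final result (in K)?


Step 1: convert_temperature(value=-16.7, from_unit=F, to_unit=C)
  To C: (-16.7 - 32) * 5/9 = -27.055556
  Target is C: -27.055556
  Round to 2 decimals: -27.06
  -> result = -27.06 C
Step 2: convert_temperature(value=-27.06, from_unit=C, to_unit=K)
  Input already in C: -27.06
  To K: -27.06 + 273.15 = 246.09
  Round to 2 decimals: 246.09
  -> result = 246.09 K
246.09 K


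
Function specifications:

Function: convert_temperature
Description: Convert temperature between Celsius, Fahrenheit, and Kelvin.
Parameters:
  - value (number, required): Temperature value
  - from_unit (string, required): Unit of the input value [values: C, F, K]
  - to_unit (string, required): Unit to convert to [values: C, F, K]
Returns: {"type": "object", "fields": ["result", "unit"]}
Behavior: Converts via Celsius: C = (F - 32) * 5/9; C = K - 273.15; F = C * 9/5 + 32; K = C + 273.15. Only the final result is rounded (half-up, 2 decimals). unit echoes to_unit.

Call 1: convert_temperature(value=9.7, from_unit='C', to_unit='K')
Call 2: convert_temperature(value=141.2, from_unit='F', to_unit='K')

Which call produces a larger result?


Call 1:
  Input already in C: 9.7
  To K: 9.7 + 273.15 = 282.85
  Round to 2 decimals: 282.85
  -> 282.85 K
Call 2:
  To C: (141.2 - 32) * 5/9 = 60.666667
  To K: 60.666667 + 273.15 = 333.816667
  Round to 2 decimals: 333.82
  -> 333.82 K
Call 2 (333.82 K)


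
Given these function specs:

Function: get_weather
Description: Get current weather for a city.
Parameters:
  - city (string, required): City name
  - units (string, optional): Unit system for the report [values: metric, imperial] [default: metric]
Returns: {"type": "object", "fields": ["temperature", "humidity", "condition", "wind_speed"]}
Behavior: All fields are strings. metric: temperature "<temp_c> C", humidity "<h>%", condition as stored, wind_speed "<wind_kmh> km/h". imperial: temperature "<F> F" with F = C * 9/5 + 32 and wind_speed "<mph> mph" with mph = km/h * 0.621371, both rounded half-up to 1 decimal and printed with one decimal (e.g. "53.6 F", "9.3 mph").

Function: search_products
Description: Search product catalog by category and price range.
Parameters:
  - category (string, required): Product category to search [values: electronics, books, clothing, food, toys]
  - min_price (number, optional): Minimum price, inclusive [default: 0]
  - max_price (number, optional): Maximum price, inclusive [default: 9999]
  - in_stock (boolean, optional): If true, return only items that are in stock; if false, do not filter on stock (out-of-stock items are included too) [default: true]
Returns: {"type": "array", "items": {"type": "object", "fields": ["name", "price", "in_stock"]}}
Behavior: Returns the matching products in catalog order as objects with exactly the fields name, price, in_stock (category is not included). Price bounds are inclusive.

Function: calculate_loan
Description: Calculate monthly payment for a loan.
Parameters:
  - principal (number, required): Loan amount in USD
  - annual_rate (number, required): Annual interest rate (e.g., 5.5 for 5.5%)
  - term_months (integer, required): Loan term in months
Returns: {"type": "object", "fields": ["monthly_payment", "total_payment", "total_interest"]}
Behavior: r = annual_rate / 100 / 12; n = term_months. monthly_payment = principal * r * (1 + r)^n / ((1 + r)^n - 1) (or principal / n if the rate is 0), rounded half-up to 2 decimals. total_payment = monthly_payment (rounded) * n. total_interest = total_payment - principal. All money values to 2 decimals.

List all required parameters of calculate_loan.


Parameters of calculate_loan and their required/optional flag:
  principal: required
  annual_rate: required
  term_months: required
annual_rate, principal, term_months


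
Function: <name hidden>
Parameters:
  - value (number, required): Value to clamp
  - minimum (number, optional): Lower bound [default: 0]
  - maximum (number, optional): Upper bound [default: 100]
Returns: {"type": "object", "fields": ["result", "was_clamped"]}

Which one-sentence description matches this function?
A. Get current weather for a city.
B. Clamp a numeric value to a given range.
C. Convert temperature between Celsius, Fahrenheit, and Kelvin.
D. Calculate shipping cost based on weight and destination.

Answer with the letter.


Parameters value, minimum, maximum and return ["result", "was_clamped"] fit: Clamp a numeric value to a given range.
B


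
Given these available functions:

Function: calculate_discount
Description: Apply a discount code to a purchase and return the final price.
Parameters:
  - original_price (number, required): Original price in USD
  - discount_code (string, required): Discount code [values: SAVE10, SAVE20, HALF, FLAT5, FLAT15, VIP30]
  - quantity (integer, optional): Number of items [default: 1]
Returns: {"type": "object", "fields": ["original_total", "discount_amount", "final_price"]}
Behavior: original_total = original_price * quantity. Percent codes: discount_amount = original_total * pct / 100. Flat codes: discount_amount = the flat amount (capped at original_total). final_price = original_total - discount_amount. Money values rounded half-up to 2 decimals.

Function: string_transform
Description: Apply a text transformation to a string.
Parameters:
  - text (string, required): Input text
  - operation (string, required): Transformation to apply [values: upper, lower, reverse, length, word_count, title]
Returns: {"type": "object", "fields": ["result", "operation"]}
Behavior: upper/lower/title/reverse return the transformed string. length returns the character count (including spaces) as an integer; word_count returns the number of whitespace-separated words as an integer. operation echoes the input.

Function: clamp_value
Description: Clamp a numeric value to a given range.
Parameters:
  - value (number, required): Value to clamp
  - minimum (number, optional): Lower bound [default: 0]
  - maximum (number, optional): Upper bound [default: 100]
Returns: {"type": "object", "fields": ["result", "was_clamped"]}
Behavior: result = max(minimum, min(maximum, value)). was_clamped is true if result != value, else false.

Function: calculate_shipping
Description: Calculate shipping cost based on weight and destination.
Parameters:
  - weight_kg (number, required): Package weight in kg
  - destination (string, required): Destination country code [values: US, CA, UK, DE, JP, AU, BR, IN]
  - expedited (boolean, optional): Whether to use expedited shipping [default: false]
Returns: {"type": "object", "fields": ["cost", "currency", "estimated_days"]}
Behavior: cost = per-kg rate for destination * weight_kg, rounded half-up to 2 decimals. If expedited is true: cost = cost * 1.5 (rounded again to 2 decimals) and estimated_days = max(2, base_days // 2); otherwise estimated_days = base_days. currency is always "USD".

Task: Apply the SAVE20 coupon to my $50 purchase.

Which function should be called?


The task needs a function whose description is: Apply a discount code to a purchase and return the final price.
calculate_discount


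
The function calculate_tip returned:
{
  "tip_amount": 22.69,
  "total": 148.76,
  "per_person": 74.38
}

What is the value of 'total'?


148.76


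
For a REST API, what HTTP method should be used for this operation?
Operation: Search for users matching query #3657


GET = read, POST = create, PUT = update/replace, DELETE = remove
This operation is a read.
GET


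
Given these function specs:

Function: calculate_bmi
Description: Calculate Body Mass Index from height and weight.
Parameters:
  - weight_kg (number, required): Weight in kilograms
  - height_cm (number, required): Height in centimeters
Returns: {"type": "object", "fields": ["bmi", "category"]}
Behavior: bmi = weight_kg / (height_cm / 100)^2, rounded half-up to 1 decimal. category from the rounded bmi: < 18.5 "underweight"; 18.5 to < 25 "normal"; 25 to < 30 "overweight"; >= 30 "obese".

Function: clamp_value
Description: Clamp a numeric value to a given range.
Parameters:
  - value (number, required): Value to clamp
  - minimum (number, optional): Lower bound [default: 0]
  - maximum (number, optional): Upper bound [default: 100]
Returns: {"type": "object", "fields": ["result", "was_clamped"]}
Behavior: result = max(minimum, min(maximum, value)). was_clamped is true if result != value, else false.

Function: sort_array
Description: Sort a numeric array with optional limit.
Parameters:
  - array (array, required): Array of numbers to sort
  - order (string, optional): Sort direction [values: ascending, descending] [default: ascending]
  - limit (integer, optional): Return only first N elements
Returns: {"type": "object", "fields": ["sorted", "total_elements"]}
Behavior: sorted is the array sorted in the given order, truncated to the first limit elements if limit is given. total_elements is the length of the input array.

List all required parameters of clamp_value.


Parameters of clamp_value and their required/optional flag:
  value: required
  minimum: optional
  maximum: optional
value


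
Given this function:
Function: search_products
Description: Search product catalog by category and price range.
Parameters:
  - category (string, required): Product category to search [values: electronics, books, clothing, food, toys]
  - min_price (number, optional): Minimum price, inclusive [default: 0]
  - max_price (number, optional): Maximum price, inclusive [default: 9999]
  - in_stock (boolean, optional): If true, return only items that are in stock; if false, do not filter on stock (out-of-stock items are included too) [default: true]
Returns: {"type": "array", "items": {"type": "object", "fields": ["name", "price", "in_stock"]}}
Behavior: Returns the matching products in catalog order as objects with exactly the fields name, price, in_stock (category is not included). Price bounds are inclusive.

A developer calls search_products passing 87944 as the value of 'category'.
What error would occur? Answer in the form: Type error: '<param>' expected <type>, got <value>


Spec: 'category' is declared as string; 87944 is an integer.
Type error: 'category' expected string, got 87944


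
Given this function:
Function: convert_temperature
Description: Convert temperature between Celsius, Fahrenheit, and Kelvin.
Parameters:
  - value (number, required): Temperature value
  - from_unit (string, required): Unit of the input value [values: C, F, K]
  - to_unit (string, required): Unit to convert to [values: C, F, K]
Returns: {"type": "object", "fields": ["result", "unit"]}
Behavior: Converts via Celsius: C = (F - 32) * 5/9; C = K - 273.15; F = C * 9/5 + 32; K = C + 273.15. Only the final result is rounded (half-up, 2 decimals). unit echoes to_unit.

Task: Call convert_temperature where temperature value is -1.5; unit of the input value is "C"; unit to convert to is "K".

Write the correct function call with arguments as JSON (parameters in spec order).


Mapping each described value to its parameter name:
  'Temperature value' -> value = -1.5
  'Unit of the input value' -> from_unit = "C"
  'Unit to convert to' -> to_unit = "K"
convert_temperature({"value": -1.5, "from_unit": "C", "to_unit": "K"})


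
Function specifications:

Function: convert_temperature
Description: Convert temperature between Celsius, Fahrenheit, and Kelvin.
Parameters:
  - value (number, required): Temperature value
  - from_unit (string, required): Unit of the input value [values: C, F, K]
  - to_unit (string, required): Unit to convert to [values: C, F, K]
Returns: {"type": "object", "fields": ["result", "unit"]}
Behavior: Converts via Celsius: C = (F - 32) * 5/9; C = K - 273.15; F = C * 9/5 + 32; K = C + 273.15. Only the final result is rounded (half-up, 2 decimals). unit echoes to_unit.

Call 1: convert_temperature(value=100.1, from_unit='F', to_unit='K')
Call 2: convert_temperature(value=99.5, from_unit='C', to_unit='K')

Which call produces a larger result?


Call 1:
  To C: (100.1 - 32) * 5/9 = 37.833333
  To K: 37.833333 + 273.15 = 310.983333
  Round to 2 decimals: 310.98
  -> 310.98 K
Call 2:
  Input already in C: 99.5
  To K: 99.5 + 273.15 = 372.65
  Round to 2 decimals: 372.65
  -> 372.65 K
Call 2 (372.65 K)


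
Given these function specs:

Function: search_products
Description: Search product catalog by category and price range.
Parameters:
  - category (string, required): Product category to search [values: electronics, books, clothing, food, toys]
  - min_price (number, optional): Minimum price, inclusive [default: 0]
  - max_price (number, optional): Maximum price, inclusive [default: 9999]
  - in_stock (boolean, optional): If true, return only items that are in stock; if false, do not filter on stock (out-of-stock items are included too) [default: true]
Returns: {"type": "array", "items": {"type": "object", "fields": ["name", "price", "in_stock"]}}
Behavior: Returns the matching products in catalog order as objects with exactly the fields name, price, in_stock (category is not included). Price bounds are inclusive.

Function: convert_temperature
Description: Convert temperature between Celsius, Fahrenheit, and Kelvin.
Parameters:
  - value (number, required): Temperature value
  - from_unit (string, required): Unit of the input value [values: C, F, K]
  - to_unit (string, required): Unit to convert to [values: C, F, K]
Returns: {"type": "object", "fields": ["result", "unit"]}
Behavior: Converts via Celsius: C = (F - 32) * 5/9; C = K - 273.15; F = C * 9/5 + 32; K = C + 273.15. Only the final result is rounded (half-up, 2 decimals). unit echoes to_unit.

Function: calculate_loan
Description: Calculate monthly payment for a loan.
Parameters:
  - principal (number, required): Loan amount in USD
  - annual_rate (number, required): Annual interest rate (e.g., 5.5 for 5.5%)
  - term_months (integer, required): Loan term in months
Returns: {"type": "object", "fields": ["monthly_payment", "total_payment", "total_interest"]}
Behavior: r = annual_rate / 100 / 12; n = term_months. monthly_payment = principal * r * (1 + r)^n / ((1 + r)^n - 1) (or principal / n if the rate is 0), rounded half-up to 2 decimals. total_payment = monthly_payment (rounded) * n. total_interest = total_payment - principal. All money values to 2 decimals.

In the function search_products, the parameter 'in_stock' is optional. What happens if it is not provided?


The search_products spec declares:
  - in_stock (boolean, optional): If true, return only items that are in stock; if false, do not filter on stock (out-of-stock items are included too) [default: true]
It defaults to true


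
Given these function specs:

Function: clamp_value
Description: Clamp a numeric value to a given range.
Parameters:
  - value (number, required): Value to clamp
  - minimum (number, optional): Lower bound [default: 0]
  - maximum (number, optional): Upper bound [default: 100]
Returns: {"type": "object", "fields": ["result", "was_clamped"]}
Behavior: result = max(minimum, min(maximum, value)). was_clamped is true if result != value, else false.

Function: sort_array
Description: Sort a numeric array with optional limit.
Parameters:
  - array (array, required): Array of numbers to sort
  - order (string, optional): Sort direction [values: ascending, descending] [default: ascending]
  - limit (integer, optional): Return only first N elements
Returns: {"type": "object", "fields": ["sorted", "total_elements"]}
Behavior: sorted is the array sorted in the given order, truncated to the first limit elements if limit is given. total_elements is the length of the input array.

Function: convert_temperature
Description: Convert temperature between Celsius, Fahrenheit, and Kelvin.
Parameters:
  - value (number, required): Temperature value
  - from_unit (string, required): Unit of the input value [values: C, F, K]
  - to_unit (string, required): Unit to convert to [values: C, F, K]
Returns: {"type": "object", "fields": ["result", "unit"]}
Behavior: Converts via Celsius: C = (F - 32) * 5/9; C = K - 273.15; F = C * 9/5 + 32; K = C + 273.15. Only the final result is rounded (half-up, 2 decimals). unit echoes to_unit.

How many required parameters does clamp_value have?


Parameters of clamp_value: value (required), minimum (optional), maximum (optional)
Required count:
1
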